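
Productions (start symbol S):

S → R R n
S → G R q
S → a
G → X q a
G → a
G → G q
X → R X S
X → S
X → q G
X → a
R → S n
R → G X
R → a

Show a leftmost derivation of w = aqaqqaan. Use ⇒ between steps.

S ⇒ RRn ⇒ GXRn ⇒ aXRn ⇒ aqGRn ⇒ aqGqRn ⇒ aqGqqRn ⇒ aqaqqRn ⇒ aqaqqGXn ⇒ aqaqqaXn ⇒ aqaqqaan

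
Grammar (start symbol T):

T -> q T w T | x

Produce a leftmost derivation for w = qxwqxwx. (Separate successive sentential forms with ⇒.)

T ⇒ qTwT ⇒ qxwT ⇒ qxwqTwT ⇒ qxwqxwT ⇒ qxwqxwx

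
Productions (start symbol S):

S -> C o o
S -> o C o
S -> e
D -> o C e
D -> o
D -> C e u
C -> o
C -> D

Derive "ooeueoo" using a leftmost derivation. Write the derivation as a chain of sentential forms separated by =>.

S=>Coo=>Doo=>oCeoo=>oDeoo=>oCeueoo=>ooeueoo

S => Coo   [S -> C o o]
Coo => Doo   [C -> D]
Doo => oCeoo   [D -> o C e]
oCeoo => oDeoo   [C -> D]
oDeoo => oCeueoo   [D -> C e u]
oCeueoo => ooeueoo   [C -> o]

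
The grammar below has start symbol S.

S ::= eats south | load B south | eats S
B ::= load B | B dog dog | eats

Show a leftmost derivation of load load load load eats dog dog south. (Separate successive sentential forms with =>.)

S => load B south => load load B south => load load B dog dog south => load load load B dog dog south => load load load load B dog dog south => load load load load eats dog dog south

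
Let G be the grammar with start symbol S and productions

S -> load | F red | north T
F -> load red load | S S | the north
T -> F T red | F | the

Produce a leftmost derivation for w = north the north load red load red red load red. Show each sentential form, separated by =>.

S => F red => S S red => F red S red => S S red S red => north T S red S red => north F S red S red => north the north S red S red => north the north F red red S red => north the north load red load red red S red => north the north load red load red red load red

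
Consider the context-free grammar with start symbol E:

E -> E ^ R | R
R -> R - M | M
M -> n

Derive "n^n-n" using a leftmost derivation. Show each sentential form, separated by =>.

E => E^R   [E -> E ^ R]
E^R => R^R   [E -> R]
R^R => M^R   [R -> M]
M^R => n^R   [M -> n]
n^R => n^R-M   [R -> R - M]
n^R-M => n^M-M   [R -> M]
n^M-M => n^n-M   [M -> n]
n^n-M => n^n-n   [M -> n]

E=>E^R=>R^R=>M^R=>n^R=>n^R-M=>n^M-M=>n^n-M=>n^n-n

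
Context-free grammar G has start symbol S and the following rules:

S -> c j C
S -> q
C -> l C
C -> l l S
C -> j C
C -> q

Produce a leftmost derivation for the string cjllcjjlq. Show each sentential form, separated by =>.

S => cjC => cjllS => cjllcjC => cjllcjjC => cjllcjjlC => cjllcjjlq

S => cjC   [S -> c j C]
cjC => cjllS   [C -> l l S]
cjllS => cjllcjC   [S -> c j C]
cjllcjC => cjllcjjC   [C -> j C]
cjllcjjC => cjllcjjlC   [C -> l C]
cjllcjjlC => cjllcjjlq   [C -> q]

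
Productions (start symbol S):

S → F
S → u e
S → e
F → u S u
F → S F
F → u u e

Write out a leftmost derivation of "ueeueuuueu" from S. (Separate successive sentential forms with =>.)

S => F => SF => ueF => ueSF => ueeF => ueeSF => ueeueF => ueeueuSu => ueeueuFu => ueeueuuueu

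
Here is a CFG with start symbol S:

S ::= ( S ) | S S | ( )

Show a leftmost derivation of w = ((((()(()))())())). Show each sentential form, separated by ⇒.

S⇒(S)⇒((S))⇒((SS))⇒(((S)S))⇒(((SS)S))⇒((((S)S)S))⇒((((SS)S)S))⇒((((()S)S)S))⇒((((()(S))S)S))⇒((((()(()))S)S))⇒((((()(()))())S))⇒((((()(()))())()))

S ⇒ (S)   [S ::= ( S )]
(S) ⇒ ((S))   [S ::= ( S )]
((S)) ⇒ ((SS))   [S ::= S S]
((SS)) ⇒ (((S)S))   [S ::= ( S )]
(((S)S)) ⇒ (((SS)S))   [S ::= S S]
(((SS)S)) ⇒ ((((S)S)S))   [S ::= ( S )]
((((S)S)S)) ⇒ ((((SS)S)S))   [S ::= S S]
((((SS)S)S)) ⇒ ((((()S)S)S))   [S ::= ( )]
((((()S)S)S)) ⇒ ((((()(S))S)S))   [S ::= ( S )]
((((()(S))S)S)) ⇒ ((((()(()))S)S))   [S ::= ( )]
((((()(()))S)S)) ⇒ ((((()(()))())S))   [S ::= ( )]
((((()(()))())S)) ⇒ ((((()(()))())()))   [S ::= ( )]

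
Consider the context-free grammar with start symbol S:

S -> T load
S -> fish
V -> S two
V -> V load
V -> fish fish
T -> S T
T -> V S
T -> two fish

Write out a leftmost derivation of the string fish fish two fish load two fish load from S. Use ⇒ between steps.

S ⇒ T load ⇒ S T load ⇒ T load T load ⇒ S T load T load ⇒ fish T load T load ⇒ fish S T load T load ⇒ fish fish T load T load ⇒ fish fish two fish load T load ⇒ fish fish two fish load two fish load

S ⇒ T load   [S -> T load]
T load ⇒ S T load   [T -> S T]
S T load ⇒ T load T load   [S -> T load]
T load T load ⇒ S T load T load   [T -> S T]
S T load T load ⇒ fish T load T load   [S -> fish]
fish T load T load ⇒ fish S T load T load   [T -> S T]
fish S T load T load ⇒ fish fish T load T load   [S -> fish]
fish fish T load T load ⇒ fish fish two fish load T load   [T -> two fish]
fish fish two fish load T load ⇒ fish fish two fish load two fish load   [T -> two fish]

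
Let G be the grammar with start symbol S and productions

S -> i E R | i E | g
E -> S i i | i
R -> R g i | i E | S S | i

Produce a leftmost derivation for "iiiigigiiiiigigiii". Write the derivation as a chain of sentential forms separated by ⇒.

S ⇒ iE ⇒ iSii ⇒ iiERii ⇒ iiSiiRii ⇒ iiiERiiRii ⇒ iiiiRiiRii ⇒ iiiiSSiiRii ⇒ iiiigSiiRii ⇒ iiiigiEiiRii ⇒ iiiigiSiiiiRii ⇒ iiiigigiiiiRii ⇒ iiiigigiiiiRgiii ⇒ iiiigigiiiiRgigiii ⇒ iiiigigiiiiigigiii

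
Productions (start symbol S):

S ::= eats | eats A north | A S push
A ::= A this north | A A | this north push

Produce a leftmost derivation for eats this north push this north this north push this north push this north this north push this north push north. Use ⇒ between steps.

S ⇒ eats A north   [S ::= eats A north]
eats A north ⇒ eats A A north   [A ::= A A]
eats A A north ⇒ eats A A A north   [A ::= A A]
eats A A A north ⇒ eats A this north A A north   [A ::= A this north]
eats A this north A A north ⇒ eats A A this north A A north   [A ::= A A]
eats A A this north A A north ⇒ eats A A A this north A A north   [A ::= A A]
eats A A A this north A A north ⇒ eats A this north A A this north A A north   [A ::= A this north]
eats A this north A A this north A A north ⇒ eats this north push this north A A this north A A north   [A ::= this north push]
eats this north push this north A A this north A A north ⇒ eats this north push this north this north push A this north A A north   [A ::= this north push]
eats this north push this north this north push A this north A A north ⇒ eats this north push this north this north push this north push this north A A north   [A ::= this north push]
eats this north push this north this north push this north push this north A A north ⇒ eats this north push this north this north push this north push this north this north push A north   [A ::= this north push]
eats this north push this north this north push this north push this north this north push A north ⇒ eats this north push this north this north push this north push this north this north push this north push north   [A ::= this north push]

S ⇒ eats A north ⇒ eats A A north ⇒ eats A A A north ⇒ eats A this north A A north ⇒ eats A A this north A A north ⇒ eats A A A this north A A north ⇒ eats A this north A A this north A A north ⇒ eats this north push this north A A this north A A north ⇒ eats this north push this north this north push A this north A A north ⇒ eats this north push this north this north push this north push this north A A north ⇒ eats this north push this north this north push this north push this north this north push A north ⇒ eats this north push this north this north push this north push this north this north push this north push north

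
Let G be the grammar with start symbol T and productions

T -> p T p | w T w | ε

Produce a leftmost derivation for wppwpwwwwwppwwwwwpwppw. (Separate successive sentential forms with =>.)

T => wTw => wpTpw => wppTppw => wppwTwppw => wppwpTpwppw => wppwpwTwpwppw => wppwpwwTwwpwppw => wppwpwwwTwwwpwppw => wppwpwwwwTwwwwpwppw => wppwpwwwwwTwwwwwpwppw => wppwpwwwwwpTpwwwwwpwppw => wppwpwwwwwppwwwwwpwppw

T => wTw   [T -> w T w]
wTw => wpTpw   [T -> p T p]
wpTpw => wppTppw   [T -> p T p]
wppTppw => wppwTwppw   [T -> w T w]
wppwTwppw => wppwpTpwppw   [T -> p T p]
wppwpTpwppw => wppwpwTwpwppw   [T -> w T w]
wppwpwTwpwppw => wppwpwwTwwpwppw   [T -> w T w]
wppwpwwTwwpwppw => wppwpwwwTwwwpwppw   [T -> w T w]
wppwpwwwTwwwpwppw => wppwpwwwwTwwwwpwppw   [T -> w T w]
wppwpwwwwTwwwwpwppw => wppwpwwwwwTwwwwwpwppw   [T -> w T w]
wppwpwwwwwTwwwwwpwppw => wppwpwwwwwpTpwwwwwpwppw   [T -> p T p]
wppwpwwwwwpTpwwwwwpwppw => wppwpwwwwwppwwwwwpwppw   [T -> ε]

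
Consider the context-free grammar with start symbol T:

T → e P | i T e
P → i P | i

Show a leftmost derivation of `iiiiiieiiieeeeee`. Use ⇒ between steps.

T ⇒ iTe   [T → i T e]
iTe ⇒ iiTee   [T → i T e]
iiTee ⇒ iiiTeee   [T → i T e]
iiiTeee ⇒ iiiiTeeee   [T → i T e]
iiiiTeeee ⇒ iiiiiTeeeee   [T → i T e]
iiiiiTeeeee ⇒ iiiiiiTeeeeee   [T → i T e]
iiiiiiTeeeeee ⇒ iiiiiiePeeeeee   [T → e P]
iiiiiiePeeeeee ⇒ iiiiiieiPeeeeee   [P → i P]
iiiiiieiPeeeeee ⇒ iiiiiieiiPeeeeee   [P → i P]
iiiiiieiiPeeeeee ⇒ iiiiiieiiieeeeee   [P → i]

T ⇒ iTe ⇒ iiTee ⇒ iiiTeee ⇒ iiiiTeeee ⇒ iiiiiTeeeee ⇒ iiiiiiTeeeeee ⇒ iiiiiiePeeeeee ⇒ iiiiiieiPeeeeee ⇒ iiiiiieiiPeeeeee ⇒ iiiiiieiiieeeeee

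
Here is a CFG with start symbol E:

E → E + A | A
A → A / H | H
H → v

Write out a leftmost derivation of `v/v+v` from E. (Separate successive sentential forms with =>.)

E=>E+A=>A+A=>A/H+A=>H/H+A=>v/H+A=>v/v+A=>v/v+H=>v/v+v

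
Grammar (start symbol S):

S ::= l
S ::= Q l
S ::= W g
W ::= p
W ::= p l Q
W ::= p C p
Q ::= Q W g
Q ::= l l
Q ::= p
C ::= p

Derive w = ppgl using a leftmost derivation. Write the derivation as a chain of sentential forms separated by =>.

S => Ql => QWgl => pWgl => ppgl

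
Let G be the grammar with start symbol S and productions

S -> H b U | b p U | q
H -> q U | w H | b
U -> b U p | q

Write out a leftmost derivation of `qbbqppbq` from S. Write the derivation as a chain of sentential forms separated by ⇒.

S ⇒ HbU   [S -> H b U]
HbU ⇒ qUbU   [H -> q U]
qUbU ⇒ qbUpbU   [U -> b U p]
qbUpbU ⇒ qbbUppbU   [U -> b U p]
qbbUppbU ⇒ qbbqppbU   [U -> q]
qbbqppbU ⇒ qbbqppbq   [U -> q]

S⇒HbU⇒qUbU⇒qbUpbU⇒qbbUppbU⇒qbbqppbU⇒qbbqppbq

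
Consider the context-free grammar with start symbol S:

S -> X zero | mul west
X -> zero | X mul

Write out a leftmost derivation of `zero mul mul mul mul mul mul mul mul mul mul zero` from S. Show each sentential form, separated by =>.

S => X zero => X mul zero => X mul mul zero => X mul mul mul zero => X mul mul mul mul zero => X mul mul mul mul mul zero => X mul mul mul mul mul mul zero => X mul mul mul mul mul mul mul zero => X mul mul mul mul mul mul mul mul zero => X mul mul mul mul mul mul mul mul mul zero => X mul mul mul mul mul mul mul mul mul mul zero => zero mul mul mul mul mul mul mul mul mul mul zero

S => X zero   [S -> X zero]
X zero => X mul zero   [X -> X mul]
X mul zero => X mul mul zero   [X -> X mul]
X mul mul zero => X mul mul mul zero   [X -> X mul]
X mul mul mul zero => X mul mul mul mul zero   [X -> X mul]
X mul mul mul mul zero => X mul mul mul mul mul zero   [X -> X mul]
X mul mul mul mul mul zero => X mul mul mul mul mul mul zero   [X -> X mul]
X mul mul mul mul mul mul zero => X mul mul mul mul mul mul mul zero   [X -> X mul]
X mul mul mul mul mul mul mul zero => X mul mul mul mul mul mul mul mul zero   [X -> X mul]
X mul mul mul mul mul mul mul mul zero => X mul mul mul mul mul mul mul mul mul zero   [X -> X mul]
X mul mul mul mul mul mul mul mul mul zero => X mul mul mul mul mul mul mul mul mul mul zero   [X -> X mul]
X mul mul mul mul mul mul mul mul mul mul zero => zero mul mul mul mul mul mul mul mul mul mul zero   [X -> zero]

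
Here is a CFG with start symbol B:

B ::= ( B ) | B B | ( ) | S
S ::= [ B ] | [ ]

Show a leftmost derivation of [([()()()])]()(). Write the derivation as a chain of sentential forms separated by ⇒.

B ⇒ BB ⇒ BBB ⇒ SBB ⇒ [B]BB ⇒ [(B)]BB ⇒ [(S)]BB ⇒ [([B])]BB ⇒ [([BB])]BB ⇒ [([BBB])]BB ⇒ [([()BB])]BB ⇒ [([()()B])]BB ⇒ [([()()()])]BB ⇒ [([()()()])]()B ⇒ [([()()()])]()()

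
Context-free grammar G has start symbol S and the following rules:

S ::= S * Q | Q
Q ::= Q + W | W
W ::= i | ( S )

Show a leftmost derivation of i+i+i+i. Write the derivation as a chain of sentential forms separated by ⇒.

S ⇒ Q   [S ::= Q]
Q ⇒ Q+W   [Q ::= Q + W]
Q+W ⇒ Q+W+W   [Q ::= Q + W]
Q+W+W ⇒ Q+W+W+W   [Q ::= Q + W]
Q+W+W+W ⇒ W+W+W+W   [Q ::= W]
W+W+W+W ⇒ i+W+W+W   [W ::= i]
i+W+W+W ⇒ i+i+W+W   [W ::= i]
i+i+W+W ⇒ i+i+i+W   [W ::= i]
i+i+i+W ⇒ i+i+i+i   [W ::= i]

S ⇒ Q ⇒ Q+W ⇒ Q+W+W ⇒ Q+W+W+W ⇒ W+W+W+W ⇒ i+W+W+W ⇒ i+i+W+W ⇒ i+i+i+W ⇒ i+i+i+i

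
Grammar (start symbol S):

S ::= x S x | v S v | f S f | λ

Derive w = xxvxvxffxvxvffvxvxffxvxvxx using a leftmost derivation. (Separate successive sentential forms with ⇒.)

S ⇒ xSx ⇒ xxSxx ⇒ xxvSvxx ⇒ xxvxSxvxx ⇒ xxvxvSvxvxx ⇒ xxvxvxSxvxvxx ⇒ xxvxvxfSfxvxvxx ⇒ xxvxvxffSffxvxvxx ⇒ xxvxvxffxSxffxvxvxx ⇒ xxvxvxffxvSvxffxvxvxx ⇒ xxvxvxffxvxSxvxffxvxvxx ⇒ xxvxvxffxvxvSvxvxffxvxvxx ⇒ xxvxvxffxvxvfSfvxvxffxvxvxx ⇒ xxvxvxffxvxvffvxvxffxvxvxx

S ⇒ xSx   [S ::= x S x]
xSx ⇒ xxSxx   [S ::= x S x]
xxSxx ⇒ xxvSvxx   [S ::= v S v]
xxvSvxx ⇒ xxvxSxvxx   [S ::= x S x]
xxvxSxvxx ⇒ xxvxvSvxvxx   [S ::= v S v]
xxvxvSvxvxx ⇒ xxvxvxSxvxvxx   [S ::= x S x]
xxvxvxSxvxvxx ⇒ xxvxvxfSfxvxvxx   [S ::= f S f]
xxvxvxfSfxvxvxx ⇒ xxvxvxffSffxvxvxx   [S ::= f S f]
xxvxvxffSffxvxvxx ⇒ xxvxvxffxSxffxvxvxx   [S ::= x S x]
xxvxvxffxSxffxvxvxx ⇒ xxvxvxffxvSvxffxvxvxx   [S ::= v S v]
xxvxvxffxvSvxffxvxvxx ⇒ xxvxvxffxvxSxvxffxvxvxx   [S ::= x S x]
xxvxvxffxvxSxvxffxvxvxx ⇒ xxvxvxffxvxvSvxvxffxvxvxx   [S ::= v S v]
xxvxvxffxvxvSvxvxffxvxvxx ⇒ xxvxvxffxvxvfSfvxvxffxvxvxx   [S ::= f S f]
xxvxvxffxvxvfSfvxvxffxvxvxx ⇒ xxvxvxffxvxvffvxvxffxvxvxx   [S ::= λ]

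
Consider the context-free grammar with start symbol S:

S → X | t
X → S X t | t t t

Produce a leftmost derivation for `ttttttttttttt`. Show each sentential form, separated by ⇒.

S ⇒ X ⇒ SXt ⇒ XXt ⇒ SXtXt ⇒ XXtXt ⇒ SXtXtXt ⇒ tXtXtXt ⇒ tttttXtXt ⇒ tttttttttXt ⇒ ttttttttttttt

S ⇒ X   [S → X]
X ⇒ SXt   [X → S X t]
SXt ⇒ XXt   [S → X]
XXt ⇒ SXtXt   [X → S X t]
SXtXt ⇒ XXtXt   [S → X]
XXtXt ⇒ SXtXtXt   [X → S X t]
SXtXtXt ⇒ tXtXtXt   [S → t]
tXtXtXt ⇒ tttttXtXt   [X → t t t]
tttttXtXt ⇒ tttttttttXt   [X → t t t]
tttttttttXt ⇒ ttttttttttttt   [X → t t t]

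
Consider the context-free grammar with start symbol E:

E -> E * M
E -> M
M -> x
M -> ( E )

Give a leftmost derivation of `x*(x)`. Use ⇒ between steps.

E ⇒ E*M ⇒ M*M ⇒ x*M ⇒ x*(E) ⇒ x*(M) ⇒ x*(x)

E ⇒ E*M   [E -> E * M]
E*M ⇒ M*M   [E -> M]
M*M ⇒ x*M   [M -> x]
x*M ⇒ x*(E)   [M -> ( E )]
x*(E) ⇒ x*(M)   [E -> M]
x*(M) ⇒ x*(x)   [M -> x]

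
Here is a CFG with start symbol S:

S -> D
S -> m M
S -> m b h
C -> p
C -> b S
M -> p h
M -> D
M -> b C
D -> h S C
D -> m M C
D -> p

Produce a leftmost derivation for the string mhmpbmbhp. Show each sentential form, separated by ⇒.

S ⇒ mM ⇒ mD ⇒ mhSC ⇒ mhDC ⇒ mhmMCC ⇒ mhmDCC ⇒ mhmpCC ⇒ mhmpbSC ⇒ mhmpbmbhC ⇒ mhmpbmbhp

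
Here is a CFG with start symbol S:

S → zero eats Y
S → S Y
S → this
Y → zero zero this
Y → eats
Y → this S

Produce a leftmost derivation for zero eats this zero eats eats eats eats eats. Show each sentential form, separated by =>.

S => S Y => S Y Y => S Y Y Y => zero eats Y Y Y Y => zero eats this S Y Y Y => zero eats this zero eats Y Y Y Y => zero eats this zero eats eats Y Y Y => zero eats this zero eats eats eats Y Y => zero eats this zero eats eats eats eats Y => zero eats this zero eats eats eats eats eats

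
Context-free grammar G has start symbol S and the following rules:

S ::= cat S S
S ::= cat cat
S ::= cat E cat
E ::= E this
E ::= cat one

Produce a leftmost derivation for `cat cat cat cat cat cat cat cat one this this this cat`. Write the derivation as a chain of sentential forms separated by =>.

S => cat S S   [S ::= cat S S]
cat S S => cat cat cat S   [S ::= cat cat]
cat cat cat S => cat cat cat cat S S   [S ::= cat S S]
cat cat cat cat S S => cat cat cat cat cat cat S   [S ::= cat cat]
cat cat cat cat cat cat S => cat cat cat cat cat cat cat E cat   [S ::= cat E cat]
cat cat cat cat cat cat cat E cat => cat cat cat cat cat cat cat E this cat   [E ::= E this]
cat cat cat cat cat cat cat E this cat => cat cat cat cat cat cat cat E this this cat   [E ::= E this]
cat cat cat cat cat cat cat E this this cat => cat cat cat cat cat cat cat E this this this cat   [E ::= E this]
cat cat cat cat cat cat cat E this this this cat => cat cat cat cat cat cat cat cat one this this this cat   [E ::= cat one]

S => cat S S => cat cat cat S => cat cat cat cat S S => cat cat cat cat cat cat S => cat cat cat cat cat cat cat E cat => cat cat cat cat cat cat cat E this cat => cat cat cat cat cat cat cat E this this cat => cat cat cat cat cat cat cat E this this this cat => cat cat cat cat cat cat cat cat one this this this cat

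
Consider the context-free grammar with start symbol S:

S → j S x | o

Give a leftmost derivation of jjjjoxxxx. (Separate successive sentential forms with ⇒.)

S ⇒ jSx ⇒ jjSxx ⇒ jjjSxxx ⇒ jjjjSxxxx ⇒ jjjjoxxxx

S ⇒ jSx   [S → j S x]
jSx ⇒ jjSxx   [S → j S x]
jjSxx ⇒ jjjSxxx   [S → j S x]
jjjSxxx ⇒ jjjjSxxxx   [S → j S x]
jjjjSxxxx ⇒ jjjjoxxxx   [S → o]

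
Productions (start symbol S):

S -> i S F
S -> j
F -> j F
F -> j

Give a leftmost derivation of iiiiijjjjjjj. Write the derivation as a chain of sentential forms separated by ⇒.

S ⇒ iSF   [S -> i S F]
iSF ⇒ iiSFF   [S -> i S F]
iiSFF ⇒ iiiSFFF   [S -> i S F]
iiiSFFF ⇒ iiiiSFFFF   [S -> i S F]
iiiiSFFFF ⇒ iiiiiSFFFFF   [S -> i S F]
iiiiiSFFFFF ⇒ iiiiijFFFFF   [S -> j]
iiiiijFFFFF ⇒ iiiiijjFFFFF   [F -> j F]
iiiiijjFFFFF ⇒ iiiiijjjFFFF   [F -> j]
iiiiijjjFFFF ⇒ iiiiijjjjFFF   [F -> j]
iiiiijjjjFFF ⇒ iiiiijjjjjFF   [F -> j]
iiiiijjjjjFF ⇒ iiiiijjjjjjF   [F -> j]
iiiiijjjjjjF ⇒ iiiiijjjjjjj   [F -> j]

S⇒iSF⇒iiSFF⇒iiiSFFF⇒iiiiSFFFF⇒iiiiiSFFFFF⇒iiiiijFFFFF⇒iiiiijjFFFFF⇒iiiiijjjFFFF⇒iiiiijjjjFFF⇒iiiiijjjjjFF⇒iiiiijjjjjjF⇒iiiiijjjjjjj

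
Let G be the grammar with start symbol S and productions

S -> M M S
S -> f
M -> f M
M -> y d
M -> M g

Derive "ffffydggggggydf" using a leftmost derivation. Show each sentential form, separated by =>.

S => MMS   [S -> M M S]
MMS => fMMS   [M -> f M]
fMMS => ffMMS   [M -> f M]
ffMMS => ffMgMS   [M -> M g]
ffMgMS => ffMggMS   [M -> M g]
ffMggMS => ffMgggMS   [M -> M g]
ffMgggMS => ffMggggMS   [M -> M g]
ffMggggMS => fffMggggMS   [M -> f M]
fffMggggMS => ffffMggggMS   [M -> f M]
ffffMggggMS => ffffMgggggMS   [M -> M g]
ffffMgggggMS => ffffMggggggMS   [M -> M g]
ffffMggggggMS => ffffydggggggMS   [M -> y d]
ffffydggggggMS => ffffydggggggydS   [M -> y d]
ffffydggggggydS => ffffydggggggydf   [S -> f]

S => MMS => fMMS => ffMMS => ffMgMS => ffMggMS => ffMgggMS => ffMggggMS => fffMggggMS => ffffMggggMS => ffffMgggggMS => ffffMggggggMS => ffffydggggggMS => ffffydggggggydS => ffffydggggggydf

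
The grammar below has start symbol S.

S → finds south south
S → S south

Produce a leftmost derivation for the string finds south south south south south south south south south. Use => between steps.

S => S south   [S → S south]
S south => S south south   [S → S south]
S south south => S south south south   [S → S south]
S south south south => S south south south south   [S → S south]
S south south south south => S south south south south south   [S → S south]
S south south south south south => S south south south south south south   [S → S south]
S south south south south south south => S south south south south south south south   [S → S south]
S south south south south south south south => finds south south south south south south south south south   [S → finds south south]

S => S south => S south south => S south south south => S south south south south => S south south south south south => S south south south south south south => S south south south south south south south => finds south south south south south south south south south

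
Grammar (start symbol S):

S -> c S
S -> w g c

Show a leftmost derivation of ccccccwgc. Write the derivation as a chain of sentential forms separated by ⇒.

S ⇒ cS ⇒ ccS ⇒ cccS ⇒ ccccS ⇒ cccccS ⇒ ccccccS ⇒ ccccccwgc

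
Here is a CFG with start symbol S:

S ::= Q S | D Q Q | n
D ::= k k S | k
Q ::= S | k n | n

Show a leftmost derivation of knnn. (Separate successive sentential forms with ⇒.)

S ⇒ DQQ   [S ::= D Q Q]
DQQ ⇒ kQQ   [D ::= k]
kQQ ⇒ knQ   [Q ::= n]
knQ ⇒ knS   [Q ::= S]
knS ⇒ knQS   [S ::= Q S]
knQS ⇒ knnS   [Q ::= n]
knnS ⇒ knnn   [S ::= n]

S ⇒ DQQ ⇒ kQQ ⇒ knQ ⇒ knS ⇒ knQS ⇒ knnS ⇒ knnn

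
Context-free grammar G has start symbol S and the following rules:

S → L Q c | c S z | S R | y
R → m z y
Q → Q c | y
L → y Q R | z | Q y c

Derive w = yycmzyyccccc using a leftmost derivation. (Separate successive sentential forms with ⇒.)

S ⇒ LQc ⇒ yQRQc ⇒ yQcRQc ⇒ yycRQc ⇒ yycmzyQc ⇒ yycmzyQcc ⇒ yycmzyQccc ⇒ yycmzyQcccc ⇒ yycmzyQccccc ⇒ yycmzyyccccc

S ⇒ LQc   [S → L Q c]
LQc ⇒ yQRQc   [L → y Q R]
yQRQc ⇒ yQcRQc   [Q → Q c]
yQcRQc ⇒ yycRQc   [Q → y]
yycRQc ⇒ yycmzyQc   [R → m z y]
yycmzyQc ⇒ yycmzyQcc   [Q → Q c]
yycmzyQcc ⇒ yycmzyQccc   [Q → Q c]
yycmzyQccc ⇒ yycmzyQcccc   [Q → Q c]
yycmzyQcccc ⇒ yycmzyQccccc   [Q → Q c]
yycmzyQccccc ⇒ yycmzyyccccc   [Q → y]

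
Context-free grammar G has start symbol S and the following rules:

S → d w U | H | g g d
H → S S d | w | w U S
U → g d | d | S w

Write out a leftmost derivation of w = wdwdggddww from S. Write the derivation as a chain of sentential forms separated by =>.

S => H   [S → H]
H => wUS   [H → w U S]
wUS => wSwS   [U → S w]
wSwS => wHwS   [S → H]
wHwS => wSSdwS   [H → S S d]
wSSdwS => wdwUSdwS   [S → d w U]
wdwUSdwS => wdwdSdwS   [U → d]
wdwdSdwS => wdwdggddwS   [S → g g d]
wdwdggddwS => wdwdggddwH   [S → H]
wdwdggddwH => wdwdggddww   [H → w]

S=>H=>wUS=>wSwS=>wHwS=>wSSdwS=>wdwUSdwS=>wdwdSdwS=>wdwdggddwS=>wdwdggddwH=>wdwdggddww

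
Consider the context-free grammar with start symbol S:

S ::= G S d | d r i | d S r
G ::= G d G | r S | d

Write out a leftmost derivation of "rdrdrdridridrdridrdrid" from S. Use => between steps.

S => GSd   [S ::= G S d]
GSd => rSSd   [G ::= r S]
rSSd => rdSrSd   [S ::= d S r]
rdSrSd => rdGSdrSd   [S ::= G S d]
rdGSdrSd => rdrSSdrSd   [G ::= r S]
rdrSSdrSd => rdrdSrSdrSd   [S ::= d S r]
rdrdSrSdrSd => rdrdGSdrSdrSd   [S ::= G S d]
rdrdGSdrSdrSd => rdrdrSSdrSdrSd   [G ::= r S]
rdrdrSSdrSdrSd => rdrdrdriSdrSdrSd   [S ::= d r i]
rdrdrdriSdrSdrSd => rdrdrdridridrSdrSd   [S ::= d r i]
rdrdrdridridrSdrSd => rdrdrdridridrdridrSd   [S ::= d r i]
rdrdrdridridrdridrSd => rdrdrdridridrdridrdrid   [S ::= d r i]

S=>GSd=>rSSd=>rdSrSd=>rdGSdrSd=>rdrSSdrSd=>rdrdSrSdrSd=>rdrdGSdrSdrSd=>rdrdrSSdrSdrSd=>rdrdrdriSdrSdrSd=>rdrdrdridridrSdrSd=>rdrdrdridridrdridrSd=>rdrdrdridridrdridrdrid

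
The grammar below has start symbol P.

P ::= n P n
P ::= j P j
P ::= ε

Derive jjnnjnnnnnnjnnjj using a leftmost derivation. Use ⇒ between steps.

P ⇒ jPj ⇒ jjPjj ⇒ jjnPnjj ⇒ jjnnPnnjj ⇒ jjnnjPjnnjj ⇒ jjnnjnPnjnnjj ⇒ jjnnjnnPnnjnnjj ⇒ jjnnjnnnPnnnjnnjj ⇒ jjnnjnnnnnnjnnjj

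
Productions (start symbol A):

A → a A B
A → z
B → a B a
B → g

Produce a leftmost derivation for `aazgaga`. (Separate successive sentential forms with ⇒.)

A ⇒ aAB ⇒ aaABB ⇒ aazBB ⇒ aazgB ⇒ aazgaBa ⇒ aazgaga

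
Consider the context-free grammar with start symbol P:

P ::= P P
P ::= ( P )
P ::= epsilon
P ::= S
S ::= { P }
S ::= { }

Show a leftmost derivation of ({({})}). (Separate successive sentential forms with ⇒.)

P ⇒ (P)   [P ::= ( P )]
(P) ⇒ (S)   [P ::= S]
(S) ⇒ ({P})   [S ::= { P }]
({P}) ⇒ ({(P)})   [P ::= ( P )]
({(P)}) ⇒ ({(S)})   [P ::= S]
({(S)}) ⇒ ({({P})})   [S ::= { P }]
({({P})}) ⇒ ({({})})   [P ::= epsilon]

P⇒(P)⇒(S)⇒({P})⇒({(P)})⇒({(S)})⇒({({P})})⇒({({})})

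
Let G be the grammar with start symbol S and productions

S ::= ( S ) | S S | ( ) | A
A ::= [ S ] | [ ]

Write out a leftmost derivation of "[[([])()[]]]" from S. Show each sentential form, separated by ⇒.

S ⇒ A ⇒ [S] ⇒ [A] ⇒ [[S]] ⇒ [[SS]] ⇒ [[(S)S]] ⇒ [[(A)S]] ⇒ [[([])S]] ⇒ [[([])SS]] ⇒ [[([])()S]] ⇒ [[([])()A]] ⇒ [[([])()[]]]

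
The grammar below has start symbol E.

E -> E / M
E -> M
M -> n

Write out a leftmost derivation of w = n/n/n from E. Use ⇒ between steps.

E⇒E/M⇒E/M/M⇒M/M/M⇒n/M/M⇒n/n/M⇒n/n/n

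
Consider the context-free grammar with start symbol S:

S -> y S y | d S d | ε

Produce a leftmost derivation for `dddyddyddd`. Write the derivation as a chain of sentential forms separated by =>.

S => dSd   [S -> d S d]
dSd => ddSdd   [S -> d S d]
ddSdd => dddSddd   [S -> d S d]
dddSddd => dddySyddd   [S -> y S y]
dddySyddd => dddydSdyddd   [S -> d S d]
dddydSdyddd => dddyddyddd   [S -> ε]

S => dSd => ddSdd => dddSddd => dddySyddd => dddydSdyddd => dddyddyddd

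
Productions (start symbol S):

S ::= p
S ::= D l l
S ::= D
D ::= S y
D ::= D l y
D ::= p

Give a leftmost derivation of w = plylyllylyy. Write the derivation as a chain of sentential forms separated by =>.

S=>D=>Sy=>Dy=>Dlyy=>Sylyy=>Dllylyy=>Dlyllylyy=>Dlylyllylyy=>plylyllylyy

S => D   [S ::= D]
D => Sy   [D ::= S y]
Sy => Dy   [S ::= D]
Dy => Dlyy   [D ::= D l y]
Dlyy => Sylyy   [D ::= S y]
Sylyy => Dllylyy   [S ::= D l l]
Dllylyy => Dlyllylyy   [D ::= D l y]
Dlyllylyy => Dlylyllylyy   [D ::= D l y]
Dlylyllylyy => plylyllylyy   [D ::= p]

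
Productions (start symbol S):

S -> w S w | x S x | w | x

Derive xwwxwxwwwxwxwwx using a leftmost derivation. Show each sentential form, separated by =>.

S => xSx   [S -> x S x]
xSx => xwSwx   [S -> w S w]
xwSwx => xwwSwwx   [S -> w S w]
xwwSwwx => xwwxSxwwx   [S -> x S x]
xwwxSxwwx => xwwxwSwxwwx   [S -> w S w]
xwwxwSwxwwx => xwwxwxSxwxwwx   [S -> x S x]
xwwxwxSxwxwwx => xwwxwxwSwxwxwwx   [S -> w S w]
xwwxwxwSwxwxwwx => xwwxwxwwwxwxwwx   [S -> w]

S=>xSx=>xwSwx=>xwwSwwx=>xwwxSxwwx=>xwwxwSwxwwx=>xwwxwxSxwxwwx=>xwwxwxwSwxwxwwx=>xwwxwxwwwxwxwwx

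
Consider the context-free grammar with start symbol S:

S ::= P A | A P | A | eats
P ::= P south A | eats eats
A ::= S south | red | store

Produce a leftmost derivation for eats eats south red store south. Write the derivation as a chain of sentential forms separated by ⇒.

S ⇒ A ⇒ S south ⇒ P A south ⇒ P south A A south ⇒ eats eats south A A south ⇒ eats eats south red A south ⇒ eats eats south red store south

S ⇒ A   [S ::= A]
A ⇒ S south   [A ::= S south]
S south ⇒ P A south   [S ::= P A]
P A south ⇒ P south A A south   [P ::= P south A]
P south A A south ⇒ eats eats south A A south   [P ::= eats eats]
eats eats south A A south ⇒ eats eats south red A south   [A ::= red]
eats eats south red A south ⇒ eats eats south red store south   [A ::= store]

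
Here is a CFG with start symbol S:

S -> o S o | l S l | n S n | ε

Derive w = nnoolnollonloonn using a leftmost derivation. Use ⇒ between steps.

S ⇒ nSn   [S -> n S n]
nSn ⇒ nnSnn   [S -> n S n]
nnSnn ⇒ nnoSonn   [S -> o S o]
nnoSonn ⇒ nnooSoonn   [S -> o S o]
nnooSoonn ⇒ nnoolSloonn   [S -> l S l]
nnoolSloonn ⇒ nnoolnSnloonn   [S -> n S n]
nnoolnSnloonn ⇒ nnoolnoSonloonn   [S -> o S o]
nnoolnoSonloonn ⇒ nnoolnolSlonloonn   [S -> l S l]
nnoolnolSlonloonn ⇒ nnoolnollonloonn   [S -> ε]

S ⇒ nSn ⇒ nnSnn ⇒ nnoSonn ⇒ nnooSoonn ⇒ nnoolSloonn ⇒ nnoolnSnloonn ⇒ nnoolnoSonloonn ⇒ nnoolnolSlonloonn ⇒ nnoolnollonloonn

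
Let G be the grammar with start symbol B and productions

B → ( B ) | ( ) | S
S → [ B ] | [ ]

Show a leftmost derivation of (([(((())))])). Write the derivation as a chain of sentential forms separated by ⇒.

B ⇒ (B)   [B → ( B )]
(B) ⇒ ((B))   [B → ( B )]
((B)) ⇒ ((S))   [B → S]
((S)) ⇒ (([B]))   [S → [ B ]]
(([B])) ⇒ (([(B)]))   [B → ( B )]
(([(B)])) ⇒ (([((B))]))   [B → ( B )]
(([((B))])) ⇒ (([(((B)))]))   [B → ( B )]
(([(((B)))])) ⇒ (([(((())))]))   [B → ( )]

B⇒(B)⇒((B))⇒((S))⇒(([B]))⇒(([(B)]))⇒(([((B))]))⇒(([(((B)))]))⇒(([(((())))]))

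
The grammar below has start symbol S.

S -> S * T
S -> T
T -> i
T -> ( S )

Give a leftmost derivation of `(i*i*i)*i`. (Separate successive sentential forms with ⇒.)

S⇒S*T⇒T*T⇒(S)*T⇒(S*T)*T⇒(S*T*T)*T⇒(T*T*T)*T⇒(i*T*T)*T⇒(i*i*T)*T⇒(i*i*i)*T⇒(i*i*i)*i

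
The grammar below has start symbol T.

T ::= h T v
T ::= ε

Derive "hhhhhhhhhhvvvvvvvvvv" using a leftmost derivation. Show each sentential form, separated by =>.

T => hTv => hhTvv => hhhTvvv => hhhhTvvvv => hhhhhTvvvvv => hhhhhhTvvvvvv => hhhhhhhTvvvvvvv => hhhhhhhhTvvvvvvvv => hhhhhhhhhTvvvvvvvvv => hhhhhhhhhhTvvvvvvvvvv => hhhhhhhhhhvvvvvvvvvv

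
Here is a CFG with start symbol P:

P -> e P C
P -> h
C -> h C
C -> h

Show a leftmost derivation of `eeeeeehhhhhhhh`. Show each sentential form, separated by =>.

P => ePC   [P -> e P C]
ePC => eePCC   [P -> e P C]
eePCC => eeePCCC   [P -> e P C]
eeePCCC => eeeePCCCC   [P -> e P C]
eeeePCCCC => eeeeePCCCCC   [P -> e P C]
eeeeePCCCCC => eeeeeePCCCCCC   [P -> e P C]
eeeeeePCCCCCC => eeeeeehCCCCCC   [P -> h]
eeeeeehCCCCCC => eeeeeehhCCCCCC   [C -> h C]
eeeeeehhCCCCCC => eeeeeehhhCCCCC   [C -> h]
eeeeeehhhCCCCC => eeeeeehhhhCCCC   [C -> h]
eeeeeehhhhCCCC => eeeeeehhhhhCCC   [C -> h]
eeeeeehhhhhCCC => eeeeeehhhhhhCC   [C -> h]
eeeeeehhhhhhCC => eeeeeehhhhhhhC   [C -> h]
eeeeeehhhhhhhC => eeeeeehhhhhhhh   [C -> h]

P=>ePC=>eePCC=>eeePCCC=>eeeePCCCC=>eeeeePCCCCC=>eeeeeePCCCCCC=>eeeeeehCCCCCC=>eeeeeehhCCCCCC=>eeeeeehhhCCCCC=>eeeeeehhhhCCCC=>eeeeeehhhhhCCC=>eeeeeehhhhhhCC=>eeeeeehhhhhhhC=>eeeeeehhhhhhhh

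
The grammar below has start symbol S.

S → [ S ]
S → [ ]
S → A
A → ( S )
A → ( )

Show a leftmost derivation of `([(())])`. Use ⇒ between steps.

S ⇒ A ⇒ (S) ⇒ ([S]) ⇒ ([A]) ⇒ ([(S)]) ⇒ ([(A)]) ⇒ ([(())])

S ⇒ A   [S → A]
A ⇒ (S)   [A → ( S )]
(S) ⇒ ([S])   [S → [ S ]]
([S]) ⇒ ([A])   [S → A]
([A]) ⇒ ([(S)])   [A → ( S )]
([(S)]) ⇒ ([(A)])   [S → A]
([(A)]) ⇒ ([(())])   [A → ( )]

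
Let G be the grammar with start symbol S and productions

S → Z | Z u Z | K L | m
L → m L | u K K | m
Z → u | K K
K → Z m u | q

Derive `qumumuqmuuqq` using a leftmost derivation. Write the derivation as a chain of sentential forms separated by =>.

S => KL   [S → K L]
KL => ZmuL   [K → Z m u]
ZmuL => KKmuL   [Z → K K]
KKmuL => ZmuKmuL   [K → Z m u]
ZmuKmuL => KKmuKmuL   [Z → K K]
KKmuKmuL => qKmuKmuL   [K → q]
qKmuKmuL => qZmumuKmuL   [K → Z m u]
qZmumuKmuL => qumumuKmuL   [Z → u]
qumumuKmuL => qumumuqmuL   [K → q]
qumumuqmuL => qumumuqmuuKK   [L → u K K]
qumumuqmuuKK => qumumuqmuuqK   [K → q]
qumumuqmuuqK => qumumuqmuuqq   [K → q]

S => KL => ZmuL => KKmuL => ZmuKmuL => KKmuKmuL => qKmuKmuL => qZmumuKmuL => qumumuKmuL => qumumuqmuL => qumumuqmuuKK => qumumuqmuuqK => qumumuqmuuqq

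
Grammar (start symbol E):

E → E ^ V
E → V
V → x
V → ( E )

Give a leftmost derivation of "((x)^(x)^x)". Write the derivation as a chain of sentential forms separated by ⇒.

E ⇒ V ⇒ (E) ⇒ (E^V) ⇒ (E^V^V) ⇒ (V^V^V) ⇒ ((E)^V^V) ⇒ ((V)^V^V) ⇒ ((x)^V^V) ⇒ ((x)^(E)^V) ⇒ ((x)^(V)^V) ⇒ ((x)^(x)^V) ⇒ ((x)^(x)^x)

E ⇒ V   [E → V]
V ⇒ (E)   [V → ( E )]
(E) ⇒ (E^V)   [E → E ^ V]
(E^V) ⇒ (E^V^V)   [E → E ^ V]
(E^V^V) ⇒ (V^V^V)   [E → V]
(V^V^V) ⇒ ((E)^V^V)   [V → ( E )]
((E)^V^V) ⇒ ((V)^V^V)   [E → V]
((V)^V^V) ⇒ ((x)^V^V)   [V → x]
((x)^V^V) ⇒ ((x)^(E)^V)   [V → ( E )]
((x)^(E)^V) ⇒ ((x)^(V)^V)   [E → V]
((x)^(V)^V) ⇒ ((x)^(x)^V)   [V → x]
((x)^(x)^V) ⇒ ((x)^(x)^x)   [V → x]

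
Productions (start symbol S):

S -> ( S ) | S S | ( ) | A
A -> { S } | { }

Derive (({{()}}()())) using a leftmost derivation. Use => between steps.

S => (S)   [S -> ( S )]
(S) => ((S))   [S -> ( S )]
((S)) => ((SS))   [S -> S S]
((SS)) => ((SSS))   [S -> S S]
((SSS)) => ((ASS))   [S -> A]
((ASS)) => (({S}SS))   [A -> { S }]
(({S}SS)) => (({A}SS))   [S -> A]
(({A}SS)) => (({{S}}SS))   [A -> { S }]
(({{S}}SS)) => (({{()}}SS))   [S -> ( )]
(({{()}}SS)) => (({{()}}()S))   [S -> ( )]
(({{()}}()S)) => (({{()}}()()))   [S -> ( )]

S => (S) => ((S)) => ((SS)) => ((SSS)) => ((ASS)) => (({S}SS)) => (({A}SS)) => (({{S}}SS)) => (({{()}}SS)) => (({{()}}()S)) => (({{()}}()()))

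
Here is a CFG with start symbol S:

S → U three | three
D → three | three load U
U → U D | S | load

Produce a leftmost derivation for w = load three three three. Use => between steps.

S => U three => U D three => U D D three => load D D three => load three D three => load three three three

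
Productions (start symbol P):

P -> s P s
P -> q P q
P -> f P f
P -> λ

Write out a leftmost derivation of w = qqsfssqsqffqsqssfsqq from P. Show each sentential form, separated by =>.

P => qPq => qqPqq => qqsPsqq => qqsfPfsqq => qqsfsPsfsqq => qqsfssPssfsqq => qqsfssqPqssfsqq => qqsfssqsPsqssfsqq => qqsfssqsqPqsqssfsqq => qqsfssqsqfPfqsqssfsqq => qqsfssqsqffqsqssfsqq

P => qPq   [P -> q P q]
qPq => qqPqq   [P -> q P q]
qqPqq => qqsPsqq   [P -> s P s]
qqsPsqq => qqsfPfsqq   [P -> f P f]
qqsfPfsqq => qqsfsPsfsqq   [P -> s P s]
qqsfsPsfsqq => qqsfssPssfsqq   [P -> s P s]
qqsfssPssfsqq => qqsfssqPqssfsqq   [P -> q P q]
qqsfssqPqssfsqq => qqsfssqsPsqssfsqq   [P -> s P s]
qqsfssqsPsqssfsqq => qqsfssqsqPqsqssfsqq   [P -> q P q]
qqsfssqsqPqsqssfsqq => qqsfssqsqfPfqsqssfsqq   [P -> f P f]
qqsfssqsqfPfqsqssfsqq => qqsfssqsqffqsqssfsqq   [P -> λ]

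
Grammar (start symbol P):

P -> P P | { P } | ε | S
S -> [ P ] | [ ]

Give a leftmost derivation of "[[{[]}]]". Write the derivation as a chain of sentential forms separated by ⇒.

P ⇒ S   [P -> S]
S ⇒ [P]   [S -> [ P ]]
[P] ⇒ [S]   [P -> S]
[S] ⇒ [[P]]   [S -> [ P ]]
[[P]] ⇒ [[{P}]]   [P -> { P }]
[[{P}]] ⇒ [[{S}]]   [P -> S]
[[{S}]] ⇒ [[{[P]}]]   [S -> [ P ]]
[[{[P]}]] ⇒ [[{[]}]]   [P -> ε]

P ⇒ S ⇒ [P] ⇒ [S] ⇒ [[P]] ⇒ [[{P}]] ⇒ [[{S}]] ⇒ [[{[P]}]] ⇒ [[{[]}]]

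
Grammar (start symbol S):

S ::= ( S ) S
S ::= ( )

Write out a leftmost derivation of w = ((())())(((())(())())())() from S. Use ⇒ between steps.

S ⇒ (S)S   [S ::= ( S ) S]
(S)S ⇒ ((S)S)S   [S ::= ( S ) S]
((S)S)S ⇒ ((())S)S   [S ::= ( )]
((())S)S ⇒ ((())())S   [S ::= ( )]
((())())S ⇒ ((())())(S)S   [S ::= ( S ) S]
((())())(S)S ⇒ ((())())((S)S)S   [S ::= ( S ) S]
((())())((S)S)S ⇒ ((())())(((S)S)S)S   [S ::= ( S ) S]
((())())(((S)S)S)S ⇒ ((())())(((())S)S)S   [S ::= ( )]
((())())(((())S)S)S ⇒ ((())())(((())(S)S)S)S   [S ::= ( S ) S]
((())())(((())(S)S)S)S ⇒ ((())())(((())(())S)S)S   [S ::= ( )]
((())())(((())(())S)S)S ⇒ ((())())(((())(())())S)S   [S ::= ( )]
((())())(((())(())())S)S ⇒ ((())())(((())(())())())S   [S ::= ( )]
((())())(((())(())())())S ⇒ ((())())(((())(())())())()   [S ::= ( )]

S⇒(S)S⇒((S)S)S⇒((())S)S⇒((())())S⇒((())())(S)S⇒((())())((S)S)S⇒((())())(((S)S)S)S⇒((())())(((())S)S)S⇒((())())(((())(S)S)S)S⇒((())())(((())(())S)S)S⇒((())())(((())(())())S)S⇒((())())(((())(())())())S⇒((())())(((())(())())())()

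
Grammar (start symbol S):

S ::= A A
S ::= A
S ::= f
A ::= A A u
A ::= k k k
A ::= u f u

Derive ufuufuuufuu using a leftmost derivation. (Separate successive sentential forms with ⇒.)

S ⇒ A ⇒ AAu ⇒ AAuAu ⇒ ufuAuAu ⇒ ufuufuuAu ⇒ ufuufuuufuu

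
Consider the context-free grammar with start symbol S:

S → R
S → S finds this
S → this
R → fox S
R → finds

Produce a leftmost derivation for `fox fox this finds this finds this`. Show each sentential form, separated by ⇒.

S ⇒ R   [S → R]
R ⇒ fox S   [R → fox S]
fox S ⇒ fox R   [S → R]
fox R ⇒ fox fox S   [R → fox S]
fox fox S ⇒ fox fox S finds this   [S → S finds this]
fox fox S finds this ⇒ fox fox S finds this finds this   [S → S finds this]
fox fox S finds this finds this ⇒ fox fox this finds this finds this   [S → this]

S ⇒ R ⇒ fox S ⇒ fox R ⇒ fox fox S ⇒ fox fox S finds this ⇒ fox fox S finds this finds this ⇒ fox fox this finds this finds this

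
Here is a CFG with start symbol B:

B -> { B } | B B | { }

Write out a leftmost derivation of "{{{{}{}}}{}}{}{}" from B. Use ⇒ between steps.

B ⇒ BB ⇒ BBB ⇒ {B}BB ⇒ {BB}BB ⇒ {{B}B}BB ⇒ {{{B}}B}BB ⇒ {{{BB}}B}BB ⇒ {{{{}B}}B}BB ⇒ {{{{}{}}}B}BB ⇒ {{{{}{}}}{}}BB ⇒ {{{{}{}}}{}}{}B ⇒ {{{{}{}}}{}}{}{}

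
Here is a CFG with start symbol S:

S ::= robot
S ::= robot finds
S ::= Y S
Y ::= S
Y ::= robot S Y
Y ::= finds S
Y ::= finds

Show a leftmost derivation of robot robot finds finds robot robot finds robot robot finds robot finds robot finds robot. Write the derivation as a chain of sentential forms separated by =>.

S => Y S => robot S Y S => robot robot finds Y S => robot robot finds finds S S => robot robot finds finds Y S S => robot robot finds finds robot S Y S S => robot robot finds finds robot robot finds Y S S => robot robot finds finds robot robot finds robot S Y S S => robot robot finds finds robot robot finds robot robot finds Y S S => robot robot finds finds robot robot finds robot robot finds S S S => robot robot finds finds robot robot finds robot robot finds robot finds S S => robot robot finds finds robot robot finds robot robot finds robot finds robot finds S => robot robot finds finds robot robot finds robot robot finds robot finds robot finds robot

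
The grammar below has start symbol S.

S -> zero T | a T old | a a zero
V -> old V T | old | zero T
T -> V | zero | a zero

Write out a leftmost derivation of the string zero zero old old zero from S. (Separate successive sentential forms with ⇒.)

S ⇒ zero T ⇒ zero V ⇒ zero zero T ⇒ zero zero V ⇒ zero zero old V T ⇒ zero zero old old T ⇒ zero zero old old zero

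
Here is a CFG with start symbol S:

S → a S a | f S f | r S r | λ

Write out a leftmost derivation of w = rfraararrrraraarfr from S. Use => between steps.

S => rSr => rfSfr => rfrSrfr => rfraSarfr => rfraaSaarfr => rfraarSraarfr => rfraaraSaraarfr => rfraararSraraarfr => rfraararrSrraraarfr => rfraararrrraraarfr

S => rSr   [S → r S r]
rSr => rfSfr   [S → f S f]
rfSfr => rfrSrfr   [S → r S r]
rfrSrfr => rfraSarfr   [S → a S a]
rfraSarfr => rfraaSaarfr   [S → a S a]
rfraaSaarfr => rfraarSraarfr   [S → r S r]
rfraarSraarfr => rfraaraSaraarfr   [S → a S a]
rfraaraSaraarfr => rfraararSraraarfr   [S → r S r]
rfraararSraraarfr => rfraararrSrraraarfr   [S → r S r]
rfraararrSrraraarfr => rfraararrrraraarfr   [S → λ]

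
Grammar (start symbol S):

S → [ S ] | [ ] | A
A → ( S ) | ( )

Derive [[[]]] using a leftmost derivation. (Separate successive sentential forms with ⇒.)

S ⇒ [S] ⇒ [[S]] ⇒ [[[]]]

S ⇒ [S]   [S → [ S ]]
[S] ⇒ [[S]]   [S → [ S ]]
[[S]] ⇒ [[[]]]   [S → [ ]]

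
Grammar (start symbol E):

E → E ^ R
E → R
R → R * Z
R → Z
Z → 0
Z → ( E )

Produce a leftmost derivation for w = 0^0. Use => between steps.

E => E^R => R^R => Z^R => 0^R => 0^Z => 0^0

E => E^R   [E → E ^ R]
E^R => R^R   [E → R]
R^R => Z^R   [R → Z]
Z^R => 0^R   [Z → 0]
0^R => 0^Z   [R → Z]
0^Z => 0^0   [Z → 0]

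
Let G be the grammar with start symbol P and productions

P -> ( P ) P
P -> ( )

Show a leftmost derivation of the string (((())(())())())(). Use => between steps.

P=>(P)P=>((P)P)P=>(((P)P)P)P=>(((())P)P)P=>(((())(P)P)P)P=>(((())(())P)P)P=>(((())(())())P)P=>(((())(())())())P=>(((())(())())())()

P => (P)P   [P -> ( P ) P]
(P)P => ((P)P)P   [P -> ( P ) P]
((P)P)P => (((P)P)P)P   [P -> ( P ) P]
(((P)P)P)P => (((())P)P)P   [P -> ( )]
(((())P)P)P => (((())(P)P)P)P   [P -> ( P ) P]
(((())(P)P)P)P => (((())(())P)P)P   [P -> ( )]
(((())(())P)P)P => (((())(())())P)P   [P -> ( )]
(((())(())())P)P => (((())(())())())P   [P -> ( )]
(((())(())())())P => (((())(())())())()   [P -> ( )]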